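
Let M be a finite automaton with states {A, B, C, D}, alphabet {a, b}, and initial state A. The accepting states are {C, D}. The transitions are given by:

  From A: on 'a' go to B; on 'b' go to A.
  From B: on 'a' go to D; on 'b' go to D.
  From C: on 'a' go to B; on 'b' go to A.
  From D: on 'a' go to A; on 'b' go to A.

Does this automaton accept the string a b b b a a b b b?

Trace: A -a-> B -b-> D -b-> A -b-> A -a-> B -a-> D -b-> A -b-> A -b-> A
End state A is not accepting.

No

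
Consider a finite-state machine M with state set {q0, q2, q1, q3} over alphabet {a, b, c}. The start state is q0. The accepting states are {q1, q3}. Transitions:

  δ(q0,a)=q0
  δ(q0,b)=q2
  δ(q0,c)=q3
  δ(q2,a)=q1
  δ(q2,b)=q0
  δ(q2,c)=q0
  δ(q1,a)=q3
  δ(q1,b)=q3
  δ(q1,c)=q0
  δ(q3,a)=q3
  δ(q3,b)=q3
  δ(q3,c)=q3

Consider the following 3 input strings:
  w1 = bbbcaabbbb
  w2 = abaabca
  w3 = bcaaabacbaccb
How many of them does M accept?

2

w1:
  start at q0
  read 'b': q0 → q2
  read 'b': q2 → q0
  read 'b': q0 → q2
  read 'c': q2 → q0
  read 'a': q0 → q0
  read 'a': q0 → q0
  read 'b': q0 → q2
  read 'b': q2 → q0
  read 'b': q0 → q2
  read 'b': q2 → q0
  end q0, rejected
w2:
  start at q0
  read 'a': q0 → q0
  read 'b': q0 → q2
  read 'a': q2 → q1
  read 'a': q1 → q3
  read 'b': q3 → q3
  read 'c': q3 → q3
  read 'a': q3 → q3
  end q3, accepted
w3:
  start at q0
  read 'b': q0 → q2
  read 'c': q2 → q0
  read 'a': q0 → q0
  read 'a': q0 → q0
  read 'a': q0 → q0
  read 'b': q0 → q2
  read 'a': q2 → q1
  read 'c': q1 → q0
  read 'b': q0 → q2
  read 'a': q2 → q1
  read 'c': q1 → q0
  read 'c': q0 → q3
  read 'b': q3 → q3
  end q3, accepted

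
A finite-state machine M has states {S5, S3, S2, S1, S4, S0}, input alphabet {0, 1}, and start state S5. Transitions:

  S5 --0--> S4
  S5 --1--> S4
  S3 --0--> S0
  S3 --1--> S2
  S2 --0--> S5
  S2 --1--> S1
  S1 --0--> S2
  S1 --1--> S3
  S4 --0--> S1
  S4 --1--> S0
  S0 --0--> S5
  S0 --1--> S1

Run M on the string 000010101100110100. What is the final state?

Trace: S5 -0-> S4 -0-> S1 -0-> S2 -0-> S5 -1-> S4 -0-> S1 -1-> S3 -0-> S0 -1-> S1 -1-> S3 -0-> S0 -0-> S5 -1-> S4 -1-> S0 -0-> S5 -1-> S4 -0-> S1 -0-> S2

S2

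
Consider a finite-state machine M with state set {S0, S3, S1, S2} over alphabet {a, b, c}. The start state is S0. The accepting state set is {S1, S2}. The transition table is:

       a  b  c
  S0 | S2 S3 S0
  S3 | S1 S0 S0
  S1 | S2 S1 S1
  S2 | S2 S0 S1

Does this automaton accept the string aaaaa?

start at S0
read 'a': S0 → S2
read 'a': S2 → S2
read 'a': S2 → S2
read 'a': S2 → S2
read 'a': S2 → S2
End state S2 is accepting.

Yes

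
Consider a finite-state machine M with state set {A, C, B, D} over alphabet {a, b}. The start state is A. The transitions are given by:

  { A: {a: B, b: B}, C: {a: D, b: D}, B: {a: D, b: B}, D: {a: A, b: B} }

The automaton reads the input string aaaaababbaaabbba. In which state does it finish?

Trace: A -a-> B -a-> D -a-> A -a-> B -a-> D -b-> B -a-> D -b-> B -b-> B -a-> D -a-> A -a-> B -b-> B -b-> B -b-> B -a-> D

D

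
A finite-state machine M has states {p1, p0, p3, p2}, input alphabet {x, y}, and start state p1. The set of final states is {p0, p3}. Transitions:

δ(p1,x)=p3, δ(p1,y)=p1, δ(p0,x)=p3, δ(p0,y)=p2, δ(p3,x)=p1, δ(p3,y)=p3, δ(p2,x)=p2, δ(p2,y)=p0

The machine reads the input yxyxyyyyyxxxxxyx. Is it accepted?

No

start at p1
read 'y': p1 → p1
read 'x': p1 → p3
read 'y': p3 → p3
read 'x': p3 → p1
read 'y': p1 → p1
read 'y': p1 → p1
read 'y': p1 → p1
read 'y': p1 → p1
read 'y': p1 → p1
read 'x': p1 → p3
read 'x': p3 → p1
read 'x': p1 → p3
read 'x': p3 → p1
read 'x': p1 → p3
read 'y': p3 → p3
read 'x': p3 → p1
End state p1 is not accepting.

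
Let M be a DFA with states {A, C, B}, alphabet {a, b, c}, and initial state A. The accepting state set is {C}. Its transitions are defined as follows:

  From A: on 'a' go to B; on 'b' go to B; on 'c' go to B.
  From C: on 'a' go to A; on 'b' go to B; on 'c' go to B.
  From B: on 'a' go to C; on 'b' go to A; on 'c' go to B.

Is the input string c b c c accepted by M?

A → B → A → B → B
End state B is not accepting.

No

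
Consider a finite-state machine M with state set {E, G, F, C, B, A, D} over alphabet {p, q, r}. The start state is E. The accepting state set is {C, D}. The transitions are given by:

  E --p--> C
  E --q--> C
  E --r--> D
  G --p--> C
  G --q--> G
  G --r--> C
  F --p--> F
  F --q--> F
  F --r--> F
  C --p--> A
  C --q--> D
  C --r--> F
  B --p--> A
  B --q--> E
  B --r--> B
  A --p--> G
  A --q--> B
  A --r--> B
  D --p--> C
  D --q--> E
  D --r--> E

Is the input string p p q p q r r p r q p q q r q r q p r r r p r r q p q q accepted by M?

Trace: E -p-> C -p-> A -q-> B -p-> A -q-> B -r-> B -r-> B -p-> A -r-> B -q-> E -p-> C -q-> D -q-> E -r-> D -q-> E -r-> D -q-> E -p-> C -r-> F -r-> F -r-> F -p-> F -r-> F -r-> F -q-> F -p-> F -q-> F -q-> F
End state F is not accepting.

No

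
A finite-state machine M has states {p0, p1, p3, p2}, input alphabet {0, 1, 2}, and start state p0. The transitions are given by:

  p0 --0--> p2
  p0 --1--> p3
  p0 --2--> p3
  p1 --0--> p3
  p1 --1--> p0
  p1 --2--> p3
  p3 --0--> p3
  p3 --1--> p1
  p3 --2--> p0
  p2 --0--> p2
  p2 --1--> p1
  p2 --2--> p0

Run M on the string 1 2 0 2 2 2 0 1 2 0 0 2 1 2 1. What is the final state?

start at p0
read '1': p0 → p3
read '2': p3 → p0
read '0': p0 → p2
read '2': p2 → p0
read '2': p0 → p3
read '2': p3 → p0
read '0': p0 → p2
read '1': p2 → p1
read '2': p1 → p3
read '0': p3 → p3
read '0': p3 → p3
read '2': p3 → p0
read '1': p0 → p3
read '2': p3 → p0
read '1': p0 → p3

p3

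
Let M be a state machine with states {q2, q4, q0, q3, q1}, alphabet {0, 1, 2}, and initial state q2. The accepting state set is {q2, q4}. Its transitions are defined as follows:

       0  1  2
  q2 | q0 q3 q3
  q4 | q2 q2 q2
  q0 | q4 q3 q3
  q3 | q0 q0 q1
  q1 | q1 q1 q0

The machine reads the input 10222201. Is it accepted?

start at q2
read '1': q2 → q3
read '0': q3 → q0
read '2': q0 → q3
read '2': q3 → q1
read '2': q1 → q0
read '2': q0 → q3
read '0': q3 → q0
read '1': q0 → q3
End state q3 is not accepting.

No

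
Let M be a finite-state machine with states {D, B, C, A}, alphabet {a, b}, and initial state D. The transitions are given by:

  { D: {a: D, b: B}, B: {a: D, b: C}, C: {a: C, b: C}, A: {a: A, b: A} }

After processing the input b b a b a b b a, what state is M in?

Trace: D -b-> B -b-> C -a-> C -b-> C -a-> C -b-> C -b-> C -a-> C

C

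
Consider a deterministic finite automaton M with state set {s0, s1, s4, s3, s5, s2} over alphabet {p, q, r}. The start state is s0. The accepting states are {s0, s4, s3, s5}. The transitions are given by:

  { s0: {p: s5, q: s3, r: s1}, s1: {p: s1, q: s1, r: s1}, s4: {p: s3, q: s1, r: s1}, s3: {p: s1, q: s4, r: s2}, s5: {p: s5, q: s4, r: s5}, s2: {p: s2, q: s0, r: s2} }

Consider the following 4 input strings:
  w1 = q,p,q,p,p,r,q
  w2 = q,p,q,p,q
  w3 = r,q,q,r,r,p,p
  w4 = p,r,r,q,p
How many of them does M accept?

1

w1: Trace: s0 -q-> s3 -p-> s1 -q-> s1 -p-> s1 -p-> s1 -r-> s1 -q-> s1  → end s1, rejected
w2: Trace: s0 -q-> s3 -p-> s1 -q-> s1 -p-> s1 -q-> s1  → end s1, rejected
w3: Trace: s0 -r-> s1 -q-> s1 -q-> s1 -r-> s1 -r-> s1 -p-> s1 -p-> s1  → end s1, rejected
w4: Trace: s0 -p-> s5 -r-> s5 -r-> s5 -q-> s4 -p-> s3  → end s3, accepted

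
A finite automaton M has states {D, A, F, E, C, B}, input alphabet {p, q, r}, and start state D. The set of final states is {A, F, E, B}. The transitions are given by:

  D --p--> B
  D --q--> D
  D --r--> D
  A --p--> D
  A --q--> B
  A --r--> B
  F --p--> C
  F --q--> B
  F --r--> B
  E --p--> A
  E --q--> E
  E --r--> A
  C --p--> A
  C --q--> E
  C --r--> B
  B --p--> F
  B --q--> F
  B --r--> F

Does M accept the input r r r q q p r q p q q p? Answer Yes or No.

No

Trace: D -r-> D -r-> D -r-> D -q-> D -q-> D -p-> B -r-> F -q-> B -p-> F -q-> B -q-> F -p-> C
End state C is not accepting.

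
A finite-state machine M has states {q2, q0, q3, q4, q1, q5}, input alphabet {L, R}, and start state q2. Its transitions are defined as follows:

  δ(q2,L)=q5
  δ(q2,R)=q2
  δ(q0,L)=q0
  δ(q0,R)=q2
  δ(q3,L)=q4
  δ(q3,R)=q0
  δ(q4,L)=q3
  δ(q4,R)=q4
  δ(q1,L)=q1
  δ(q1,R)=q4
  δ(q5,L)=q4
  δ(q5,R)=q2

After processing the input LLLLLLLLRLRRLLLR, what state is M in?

Trace: q2 -L-> q5 -L-> q4 -L-> q3 -L-> q4 -L-> q3 -L-> q4 -L-> q3 -L-> q4 -R-> q4 -L-> q3 -R-> q0 -R-> q2 -L-> q5 -L-> q4 -L-> q3 -R-> q0

q0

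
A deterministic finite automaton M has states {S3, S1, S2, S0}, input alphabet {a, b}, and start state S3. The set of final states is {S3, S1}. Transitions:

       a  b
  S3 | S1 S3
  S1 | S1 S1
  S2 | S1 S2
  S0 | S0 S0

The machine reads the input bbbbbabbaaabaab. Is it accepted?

S3 → S3 → S3 → S3 → S3 → S3 → S1 → S1 → S1 → S1 → S1 → S1 → S1 → S1 → S1 → S1
End state S1 is accepting.

Yes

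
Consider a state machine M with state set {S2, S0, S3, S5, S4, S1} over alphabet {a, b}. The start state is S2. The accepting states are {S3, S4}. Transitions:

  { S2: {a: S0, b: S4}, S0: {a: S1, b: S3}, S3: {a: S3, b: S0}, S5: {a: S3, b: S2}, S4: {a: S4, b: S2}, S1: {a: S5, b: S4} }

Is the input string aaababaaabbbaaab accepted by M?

S2 → S0 → S1 → S5 → S2 → S0 → S3 → S3 → S3 → S3 → S0 → S3 → S0 → S1 → S5 → S3 → S0
End state S0 is not accepting.

No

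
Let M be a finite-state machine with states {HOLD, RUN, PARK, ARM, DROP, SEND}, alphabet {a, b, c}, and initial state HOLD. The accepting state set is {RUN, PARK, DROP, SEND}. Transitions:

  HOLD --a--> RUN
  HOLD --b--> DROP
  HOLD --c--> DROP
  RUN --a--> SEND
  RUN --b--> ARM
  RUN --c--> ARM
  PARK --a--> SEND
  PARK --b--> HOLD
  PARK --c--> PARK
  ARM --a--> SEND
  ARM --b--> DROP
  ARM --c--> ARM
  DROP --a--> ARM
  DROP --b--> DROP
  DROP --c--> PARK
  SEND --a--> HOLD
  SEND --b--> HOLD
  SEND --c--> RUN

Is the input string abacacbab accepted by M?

Trace: HOLD -a-> RUN -b-> ARM -a-> SEND -c-> RUN -a-> SEND -c-> RUN -b-> ARM -a-> SEND -b-> HOLD
End state HOLD is not accepting.

No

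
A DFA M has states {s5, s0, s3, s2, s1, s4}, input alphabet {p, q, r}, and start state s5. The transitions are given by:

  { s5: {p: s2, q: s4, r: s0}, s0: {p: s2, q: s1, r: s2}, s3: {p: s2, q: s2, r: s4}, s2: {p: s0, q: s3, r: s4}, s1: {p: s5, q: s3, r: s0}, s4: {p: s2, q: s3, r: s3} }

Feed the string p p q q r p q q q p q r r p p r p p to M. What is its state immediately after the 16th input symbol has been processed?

Trace: s5 -p-> s2 -p-> s0 -q-> s1 -q-> s3 -r-> s4 -p-> s2 -q-> s3 -q-> s2 -q-> s3 -p-> s2 -q-> s3 -r-> s4 -r-> s3 -p-> s2 -p-> s0 -r-> s2
After 16 symbols: s2.

s2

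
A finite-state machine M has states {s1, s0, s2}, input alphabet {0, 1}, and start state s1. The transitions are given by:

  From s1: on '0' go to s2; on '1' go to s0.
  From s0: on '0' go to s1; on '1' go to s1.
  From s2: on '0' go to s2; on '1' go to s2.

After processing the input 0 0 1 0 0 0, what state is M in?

s2

Trace: s1 -0-> s2 -0-> s2 -1-> s2 -0-> s2 -0-> s2 -0-> s2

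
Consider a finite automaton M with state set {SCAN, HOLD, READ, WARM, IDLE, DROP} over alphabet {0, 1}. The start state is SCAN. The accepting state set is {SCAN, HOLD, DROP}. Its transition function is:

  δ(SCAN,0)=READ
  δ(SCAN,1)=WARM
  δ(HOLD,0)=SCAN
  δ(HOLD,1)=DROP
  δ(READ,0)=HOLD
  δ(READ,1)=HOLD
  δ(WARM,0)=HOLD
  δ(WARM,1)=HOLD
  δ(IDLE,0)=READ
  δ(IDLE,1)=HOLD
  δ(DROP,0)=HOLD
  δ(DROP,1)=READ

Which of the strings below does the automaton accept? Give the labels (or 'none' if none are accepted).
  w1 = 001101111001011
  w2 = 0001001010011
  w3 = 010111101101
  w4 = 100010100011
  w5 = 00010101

w1:
  start at SCAN
  read '0': SCAN → READ
  read '0': READ → HOLD
  read '1': HOLD → DROP
  read '1': DROP → READ
  read '0': READ → HOLD
  read '1': HOLD → DROP
  read '1': DROP → READ
  read '1': READ → HOLD
  read '1': HOLD → DROP
  read '0': DROP → HOLD
  read '0': HOLD → SCAN
  read '1': SCAN → WARM
  read '0': WARM → HOLD
  read '1': HOLD → DROP
  read '1': DROP → READ
  end READ, rejected
w2:
  start at SCAN
  read '0': SCAN → READ
  read '0': READ → HOLD
  read '0': HOLD → SCAN
  read '1': SCAN → WARM
  read '0': WARM → HOLD
  read '0': HOLD → SCAN
  read '1': SCAN → WARM
  read '0': WARM → HOLD
  read '1': HOLD → DROP
  read '0': DROP → HOLD
  read '0': HOLD → SCAN
  read '1': SCAN → WARM
  read '1': WARM → HOLD
  end HOLD, accepted
w3:
  start at SCAN
  read '0': SCAN → READ
  read '1': READ → HOLD
  read '0': HOLD → SCAN
  read '1': SCAN → WARM
  read '1': WARM → HOLD
  read '1': HOLD → DROP
  read '1': DROP → READ
  read '0': READ → HOLD
  read '1': HOLD → DROP
  read '1': DROP → READ
  read '0': READ → HOLD
  read '1': HOLD → DROP
  end DROP, accepted
w4:
  start at SCAN
  read '1': SCAN → WARM
  read '0': WARM → HOLD
  read '0': HOLD → SCAN
  read '0': SCAN → READ
  read '1': READ → HOLD
  read '0': HOLD → SCAN
  read '1': SCAN → WARM
  read '0': WARM → HOLD
  read '0': HOLD → SCAN
  read '0': SCAN → READ
  read '1': READ → HOLD
  read '1': HOLD → DROP
  end DROP, accepted
w5:
  start at SCAN
  read '0': SCAN → READ
  read '0': READ → HOLD
  read '0': HOLD → SCAN
  read '1': SCAN → WARM
  read '0': WARM → HOLD
  read '1': HOLD → DROP
  read '0': DROP → HOLD
  read '1': HOLD → DROP
  end DROP, accepted

w2, w3, w4, w5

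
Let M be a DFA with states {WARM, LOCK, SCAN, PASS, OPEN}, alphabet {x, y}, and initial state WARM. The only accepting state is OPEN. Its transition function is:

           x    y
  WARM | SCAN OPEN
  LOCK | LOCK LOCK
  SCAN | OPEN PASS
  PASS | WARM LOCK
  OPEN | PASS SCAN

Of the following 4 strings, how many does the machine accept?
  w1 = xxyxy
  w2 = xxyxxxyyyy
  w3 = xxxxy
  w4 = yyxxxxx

2

w1:
  start at WARM
  read 'x': WARM → SCAN
  read 'x': SCAN → OPEN
  read 'y': OPEN → SCAN
  read 'x': SCAN → OPEN
  read 'y': OPEN → SCAN
  end SCAN, rejected
w2:
  start at WARM
  read 'x': WARM → SCAN
  read 'x': SCAN → OPEN
  read 'y': OPEN → SCAN
  read 'x': SCAN → OPEN
  read 'x': OPEN → PASS
  read 'x': PASS → WARM
  read 'y': WARM → OPEN
  read 'y': OPEN → SCAN
  read 'y': SCAN → PASS
  read 'y': PASS → LOCK
  end LOCK, rejected
w3:
  start at WARM
  read 'x': WARM → SCAN
  read 'x': SCAN → OPEN
  read 'x': OPEN → PASS
  read 'x': PASS → WARM
  read 'y': WARM → OPEN
  end OPEN, accepted
w4:
  start at WARM
  read 'y': WARM → OPEN
  read 'y': OPEN → SCAN
  read 'x': SCAN → OPEN
  read 'x': OPEN → PASS
  read 'x': PASS → WARM
  read 'x': WARM → SCAN
  read 'x': SCAN → OPEN
  end OPEN, accepted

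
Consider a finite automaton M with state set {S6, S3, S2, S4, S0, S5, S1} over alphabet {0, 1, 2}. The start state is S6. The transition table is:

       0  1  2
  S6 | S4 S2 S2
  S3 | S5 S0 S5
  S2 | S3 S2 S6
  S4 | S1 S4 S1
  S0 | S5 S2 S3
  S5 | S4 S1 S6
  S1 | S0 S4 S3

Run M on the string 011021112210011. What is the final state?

S4

Trace: S6 -0-> S4 -1-> S4 -1-> S4 -0-> S1 -2-> S3 -1-> S0 -1-> S2 -1-> S2 -2-> S6 -2-> S2 -1-> S2 -0-> S3 -0-> S5 -1-> S1 -1-> S4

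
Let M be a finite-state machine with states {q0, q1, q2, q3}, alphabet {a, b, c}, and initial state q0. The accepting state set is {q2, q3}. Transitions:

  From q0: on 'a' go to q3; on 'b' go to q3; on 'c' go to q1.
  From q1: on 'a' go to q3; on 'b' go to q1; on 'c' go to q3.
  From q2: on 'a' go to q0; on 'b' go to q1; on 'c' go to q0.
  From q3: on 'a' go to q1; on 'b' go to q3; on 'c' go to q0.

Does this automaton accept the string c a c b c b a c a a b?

Yes

start at q0
read 'c': q0 → q1
read 'a': q1 → q3
read 'c': q3 → q0
read 'b': q0 → q3
read 'c': q3 → q0
read 'b': q0 → q3
read 'a': q3 → q1
read 'c': q1 → q3
read 'a': q3 → q1
read 'a': q1 → q3
read 'b': q3 → q3
End state q3 is accepting.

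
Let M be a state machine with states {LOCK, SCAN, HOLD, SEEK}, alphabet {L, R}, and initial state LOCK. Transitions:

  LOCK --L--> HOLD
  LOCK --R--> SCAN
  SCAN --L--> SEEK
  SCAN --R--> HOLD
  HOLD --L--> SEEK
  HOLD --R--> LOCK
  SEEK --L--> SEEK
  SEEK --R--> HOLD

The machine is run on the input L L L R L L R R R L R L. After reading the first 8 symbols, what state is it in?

Trace: LOCK -L-> HOLD -L-> SEEK -L-> SEEK -R-> HOLD -L-> SEEK -L-> SEEK -R-> HOLD -R-> LOCK
After 8 symbols: LOCK.

LOCK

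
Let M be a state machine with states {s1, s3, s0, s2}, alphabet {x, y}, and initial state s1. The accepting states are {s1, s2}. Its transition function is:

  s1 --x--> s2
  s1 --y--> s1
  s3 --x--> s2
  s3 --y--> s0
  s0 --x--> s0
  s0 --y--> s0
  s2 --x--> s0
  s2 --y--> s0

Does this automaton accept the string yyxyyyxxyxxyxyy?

No

s1 → s1 → s1 → s2 → s0 → s0 → s0 → s0 → s0 → s0 → s0 → s0 → s0 → s0 → s0 → s0
End state s0 is not accepting.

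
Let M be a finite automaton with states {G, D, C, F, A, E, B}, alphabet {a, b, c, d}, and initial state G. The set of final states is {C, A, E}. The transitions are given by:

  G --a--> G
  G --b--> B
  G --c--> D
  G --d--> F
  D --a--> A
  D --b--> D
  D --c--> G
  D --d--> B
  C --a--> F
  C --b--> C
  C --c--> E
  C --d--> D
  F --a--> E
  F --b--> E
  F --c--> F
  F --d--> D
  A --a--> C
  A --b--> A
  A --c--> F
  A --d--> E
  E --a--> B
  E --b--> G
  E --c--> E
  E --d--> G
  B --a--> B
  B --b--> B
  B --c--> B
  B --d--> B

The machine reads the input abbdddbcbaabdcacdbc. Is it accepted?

Trace: G -a-> G -b-> B -b-> B -d-> B -d-> B -d-> B -b-> B -c-> B -b-> B -a-> B -a-> B -b-> B -d-> B -c-> B -a-> B -c-> B -d-> B -b-> B -c-> B
End state B is not accepting.

No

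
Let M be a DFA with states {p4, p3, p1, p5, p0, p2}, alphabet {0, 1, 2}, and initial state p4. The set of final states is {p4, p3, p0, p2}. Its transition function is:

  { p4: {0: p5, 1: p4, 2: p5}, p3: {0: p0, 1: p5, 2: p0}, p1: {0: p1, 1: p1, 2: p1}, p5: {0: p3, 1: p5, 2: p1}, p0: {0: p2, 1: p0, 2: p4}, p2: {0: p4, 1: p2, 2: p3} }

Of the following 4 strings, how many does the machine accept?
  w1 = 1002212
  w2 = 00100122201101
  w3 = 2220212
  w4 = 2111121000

w1: Trace: p4 -1-> p4 -0-> p5 -0-> p3 -2-> p0 -2-> p4 -1-> p4 -2-> p5  → end p5, rejected
w2: Trace: p4 -0-> p5 -0-> p3 -1-> p5 -0-> p3 -0-> p0 -1-> p0 -2-> p4 -2-> p5 -2-> p1 -0-> p1 -1-> p1 -1-> p1 -0-> p1 -1-> p1  → end p1, rejected
w3: Trace: p4 -2-> p5 -2-> p1 -2-> p1 -0-> p1 -2-> p1 -1-> p1 -2-> p1  → end p1, rejected
w4: Trace: p4 -2-> p5 -1-> p5 -1-> p5 -1-> p5 -1-> p5 -2-> p1 -1-> p1 -0-> p1 -0-> p1 -0-> p1  → end p1, rejected

0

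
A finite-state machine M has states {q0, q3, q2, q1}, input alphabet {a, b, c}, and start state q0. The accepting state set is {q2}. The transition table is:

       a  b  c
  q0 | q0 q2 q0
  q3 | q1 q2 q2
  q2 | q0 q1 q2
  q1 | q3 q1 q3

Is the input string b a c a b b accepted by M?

No

q0 → q2 → q0 → q0 → q0 → q2 → q1
End state q1 is not accepting.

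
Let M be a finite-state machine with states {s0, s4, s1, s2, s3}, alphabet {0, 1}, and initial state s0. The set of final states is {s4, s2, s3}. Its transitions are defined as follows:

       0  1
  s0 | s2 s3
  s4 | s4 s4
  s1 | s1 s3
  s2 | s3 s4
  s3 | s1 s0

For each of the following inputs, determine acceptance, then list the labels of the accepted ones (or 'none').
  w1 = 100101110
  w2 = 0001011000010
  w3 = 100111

w1: s0 → s3 → s1 → s1 → s3 → s1 → s3 → s0 → s3 → s1  → end s1, rejected
w2: s0 → s2 → s3 → s1 → s3 → s1 → s3 → s0 → s2 → s3 → s1 → s1 → s3 → s1  → end s1, rejected
w3: s0 → s3 → s1 → s1 → s3 → s0 → s3  → end s3, accepted

w3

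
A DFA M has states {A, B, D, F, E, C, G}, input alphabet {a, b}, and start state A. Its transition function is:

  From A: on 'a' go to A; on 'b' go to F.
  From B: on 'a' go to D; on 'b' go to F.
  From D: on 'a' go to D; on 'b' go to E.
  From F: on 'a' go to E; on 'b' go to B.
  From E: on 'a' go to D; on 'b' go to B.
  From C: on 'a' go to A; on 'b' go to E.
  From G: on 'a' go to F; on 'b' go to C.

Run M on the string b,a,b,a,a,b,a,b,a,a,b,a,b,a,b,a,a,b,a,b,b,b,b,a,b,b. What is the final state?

start at A
read 'b': A → F
read 'a': F → E
read 'b': E → B
read 'a': B → D
read 'a': D → D
read 'b': D → E
read 'a': E → D
read 'b': D → E
read 'a': E → D
read 'a': D → D
read 'b': D → E
read 'a': E → D
read 'b': D → E
read 'a': E → D
read 'b': D → E
read 'a': E → D
read 'a': D → D
read 'b': D → E
read 'a': E → D
read 'b': D → E
read 'b': E → B
read 'b': B → F
read 'b': F → B
read 'a': B → D
read 'b': D → E
read 'b': E → B

B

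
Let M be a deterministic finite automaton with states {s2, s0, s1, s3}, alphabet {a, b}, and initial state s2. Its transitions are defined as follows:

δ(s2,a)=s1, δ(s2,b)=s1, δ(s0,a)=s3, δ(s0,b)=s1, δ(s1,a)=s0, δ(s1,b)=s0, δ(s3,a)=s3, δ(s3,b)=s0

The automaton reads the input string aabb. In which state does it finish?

start at s2
read 'a': s2 → s1
read 'a': s1 → s0
read 'b': s0 → s1
read 'b': s1 → s0

s0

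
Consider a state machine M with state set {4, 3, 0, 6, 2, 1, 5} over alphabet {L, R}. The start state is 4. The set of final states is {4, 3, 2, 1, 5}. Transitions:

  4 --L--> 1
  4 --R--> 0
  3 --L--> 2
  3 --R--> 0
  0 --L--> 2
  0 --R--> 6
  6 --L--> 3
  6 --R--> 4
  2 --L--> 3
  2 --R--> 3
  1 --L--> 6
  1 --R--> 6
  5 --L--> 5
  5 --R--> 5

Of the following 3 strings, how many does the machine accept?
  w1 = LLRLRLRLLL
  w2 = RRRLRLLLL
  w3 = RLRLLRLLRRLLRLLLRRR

w1:
  start at 4
  read 'L': 4 → 1
  read 'L': 1 → 6
  read 'R': 6 → 4
  read 'L': 4 → 1
  read 'R': 1 → 6
  read 'L': 6 → 3
  read 'R': 3 → 0
  read 'L': 0 → 2
  read 'L': 2 → 3
  read 'L': 3 → 2
  end 2, accepted
w2:
  start at 4
  read 'R': 4 → 0
  read 'R': 0 → 6
  read 'R': 6 → 4
  read 'L': 4 → 1
  read 'R': 1 → 6
  read 'L': 6 → 3
  read 'L': 3 → 2
  read 'L': 2 → 3
  read 'L': 3 → 2
  end 2, accepted
w3:
  start at 4
  read 'R': 4 → 0
  read 'L': 0 → 2
  read 'R': 2 → 3
  read 'L': 3 → 2
  read 'L': 2 → 3
  read 'R': 3 → 0
  read 'L': 0 → 2
  read 'L': 2 → 3
  read 'R': 3 → 0
  read 'R': 0 → 6
  read 'L': 6 → 3
  read 'L': 3 → 2
  read 'R': 2 → 3
  read 'L': 3 → 2
  read 'L': 2 → 3
  read 'L': 3 → 2
  read 'R': 2 → 3
  read 'R': 3 → 0
  read 'R': 0 → 6
  end 6, rejected

2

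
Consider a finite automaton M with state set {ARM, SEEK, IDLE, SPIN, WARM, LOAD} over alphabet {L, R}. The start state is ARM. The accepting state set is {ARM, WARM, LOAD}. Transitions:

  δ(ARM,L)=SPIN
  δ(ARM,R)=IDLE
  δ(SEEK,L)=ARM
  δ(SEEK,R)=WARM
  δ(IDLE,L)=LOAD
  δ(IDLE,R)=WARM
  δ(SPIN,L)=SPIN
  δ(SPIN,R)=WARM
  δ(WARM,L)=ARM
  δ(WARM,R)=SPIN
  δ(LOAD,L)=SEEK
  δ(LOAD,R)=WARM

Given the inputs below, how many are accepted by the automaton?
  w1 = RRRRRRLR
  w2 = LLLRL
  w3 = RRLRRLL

1

w1:
  start at ARM
  read 'R': ARM → IDLE
  read 'R': IDLE → WARM
  read 'R': WARM → SPIN
  read 'R': SPIN → WARM
  read 'R': WARM → SPIN
  read 'R': SPIN → WARM
  read 'L': WARM → ARM
  read 'R': ARM → IDLE
  end IDLE, rejected
w2:
  start at ARM
  read 'L': ARM → SPIN
  read 'L': SPIN → SPIN
  read 'L': SPIN → SPIN
  read 'R': SPIN → WARM
  read 'L': WARM → ARM
  end ARM, accepted
w3:
  start at ARM
  read 'R': ARM → IDLE
  read 'R': IDLE → WARM
  read 'L': WARM → ARM
  read 'R': ARM → IDLE
  read 'R': IDLE → WARM
  read 'L': WARM → ARM
  read 'L': ARM → SPIN
  end SPIN, rejected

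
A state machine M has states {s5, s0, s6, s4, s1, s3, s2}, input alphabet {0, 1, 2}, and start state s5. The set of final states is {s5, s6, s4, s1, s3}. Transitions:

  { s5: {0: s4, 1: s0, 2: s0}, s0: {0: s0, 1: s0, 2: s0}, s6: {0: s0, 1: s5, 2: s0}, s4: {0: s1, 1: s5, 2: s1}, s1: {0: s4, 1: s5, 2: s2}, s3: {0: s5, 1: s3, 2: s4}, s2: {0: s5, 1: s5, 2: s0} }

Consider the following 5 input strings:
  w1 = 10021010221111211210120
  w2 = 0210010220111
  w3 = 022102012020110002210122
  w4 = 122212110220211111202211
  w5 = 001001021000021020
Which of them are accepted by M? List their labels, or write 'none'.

w1: Trace: s5 -1-> s0 -0-> s0 -0-> s0 -2-> s0 -1-> s0 -0-> s0 -1-> s0 -0-> s0 -2-> s0 -2-> s0 -1-> s0 -1-> s0 -1-> s0 -1-> s0 -2-> s0 -1-> s0 -1-> s0 -2-> s0 -1-> s0 -0-> s0 -1-> s0 -2-> s0 -0-> s0  → end s0, rejected
w2: Trace: s5 -0-> s4 -2-> s1 -1-> s5 -0-> s4 -0-> s1 -1-> s5 -0-> s4 -2-> s1 -2-> s2 -0-> s5 -1-> s0 -1-> s0 -1-> s0  → end s0, rejected
w3: Trace: s5 -0-> s4 -2-> s1 -2-> s2 -1-> s5 -0-> s4 -2-> s1 -0-> s4 -1-> s5 -2-> s0 -0-> s0 -2-> s0 -0-> s0 -1-> s0 -1-> s0 -0-> s0 -0-> s0 -0-> s0 -2-> s0 -2-> s0 -1-> s0 -0-> s0 -1-> s0 -2-> s0 -2-> s0  → end s0, rejected
w4: Trace: s5 -1-> s0 -2-> s0 -2-> s0 -2-> s0 -1-> s0 -2-> s0 -1-> s0 -1-> s0 -0-> s0 -2-> s0 -2-> s0 -0-> s0 -2-> s0 -1-> s0 -1-> s0 -1-> s0 -1-> s0 -1-> s0 -2-> s0 -0-> s0 -2-> s0 -2-> s0 -1-> s0 -1-> s0  → end s0, rejected
w5: Trace: s5 -0-> s4 -0-> s1 -1-> s5 -0-> s4 -0-> s1 -1-> s5 -0-> s4 -2-> s1 -1-> s5 -0-> s4 -0-> s1 -0-> s4 -0-> s1 -2-> s2 -1-> s5 -0-> s4 -2-> s1 -0-> s4  → end s4, accepted

w5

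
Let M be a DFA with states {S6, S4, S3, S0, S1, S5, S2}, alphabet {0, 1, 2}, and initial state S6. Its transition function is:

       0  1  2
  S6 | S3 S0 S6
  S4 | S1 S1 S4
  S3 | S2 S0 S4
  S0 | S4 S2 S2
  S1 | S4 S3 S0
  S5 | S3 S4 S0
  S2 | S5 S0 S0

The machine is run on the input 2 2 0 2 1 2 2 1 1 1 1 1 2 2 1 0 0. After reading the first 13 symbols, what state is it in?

S2

S6 → S6 → S6 → S3 → S4 → S1 → S0 → S2 → S0 → S2 → S0 → S2 → S0 → S2
After 13 symbols: S2.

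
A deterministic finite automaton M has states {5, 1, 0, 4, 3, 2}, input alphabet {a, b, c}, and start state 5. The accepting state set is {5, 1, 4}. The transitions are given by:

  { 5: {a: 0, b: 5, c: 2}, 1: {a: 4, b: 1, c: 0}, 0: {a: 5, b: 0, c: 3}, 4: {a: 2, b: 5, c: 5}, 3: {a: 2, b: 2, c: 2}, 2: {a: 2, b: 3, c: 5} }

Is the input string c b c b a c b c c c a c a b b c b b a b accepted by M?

No

5 → 2 → 3 → 2 → 3 → 2 → 5 → 5 → 2 → 5 → 2 → 2 → 5 → 0 → 0 → 0 → 3 → 2 → 3 → 2 → 3
End state 3 is not accepting.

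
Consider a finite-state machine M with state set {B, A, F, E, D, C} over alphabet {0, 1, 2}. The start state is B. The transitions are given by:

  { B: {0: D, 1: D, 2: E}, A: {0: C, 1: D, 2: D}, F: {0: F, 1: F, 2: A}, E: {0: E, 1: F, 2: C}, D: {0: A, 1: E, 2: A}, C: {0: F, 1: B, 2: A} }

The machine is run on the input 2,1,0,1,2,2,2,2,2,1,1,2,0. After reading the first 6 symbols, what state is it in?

Trace: B -2-> E -1-> F -0-> F -1-> F -2-> A -2-> D
After 6 symbols: D.

D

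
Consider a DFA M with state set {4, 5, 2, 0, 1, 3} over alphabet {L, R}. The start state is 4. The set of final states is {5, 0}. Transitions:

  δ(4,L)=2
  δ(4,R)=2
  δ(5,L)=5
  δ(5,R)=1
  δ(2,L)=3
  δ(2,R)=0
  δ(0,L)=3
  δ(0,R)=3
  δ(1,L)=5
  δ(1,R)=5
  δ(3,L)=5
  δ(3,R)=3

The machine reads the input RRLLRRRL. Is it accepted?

Yes

Trace: 4 -R-> 2 -R-> 0 -L-> 3 -L-> 5 -R-> 1 -R-> 5 -R-> 1 -L-> 5
End state 5 is accepting.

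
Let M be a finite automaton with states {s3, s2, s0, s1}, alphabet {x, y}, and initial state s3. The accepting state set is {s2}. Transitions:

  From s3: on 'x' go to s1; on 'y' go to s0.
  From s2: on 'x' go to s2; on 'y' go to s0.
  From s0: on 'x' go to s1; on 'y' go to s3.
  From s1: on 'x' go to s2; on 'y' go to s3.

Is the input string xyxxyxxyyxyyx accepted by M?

No

start at s3
read 'x': s3 → s1
read 'y': s1 → s3
read 'x': s3 → s1
read 'x': s1 → s2
read 'y': s2 → s0
read 'x': s0 → s1
read 'x': s1 → s2
read 'y': s2 → s0
read 'y': s0 → s3
read 'x': s3 → s1
read 'y': s1 → s3
read 'y': s3 → s0
read 'x': s0 → s1
End state s1 is not accepting.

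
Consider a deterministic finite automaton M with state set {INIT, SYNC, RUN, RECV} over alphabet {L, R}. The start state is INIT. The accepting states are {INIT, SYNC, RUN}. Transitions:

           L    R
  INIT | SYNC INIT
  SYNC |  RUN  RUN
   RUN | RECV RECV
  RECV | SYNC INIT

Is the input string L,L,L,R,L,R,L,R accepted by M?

Yes

start at INIT
read 'L': INIT → SYNC
read 'L': SYNC → RUN
read 'L': RUN → RECV
read 'R': RECV → INIT
read 'L': INIT → SYNC
read 'R': SYNC → RUN
read 'L': RUN → RECV
read 'R': RECV → INIT
End state INIT is accepting.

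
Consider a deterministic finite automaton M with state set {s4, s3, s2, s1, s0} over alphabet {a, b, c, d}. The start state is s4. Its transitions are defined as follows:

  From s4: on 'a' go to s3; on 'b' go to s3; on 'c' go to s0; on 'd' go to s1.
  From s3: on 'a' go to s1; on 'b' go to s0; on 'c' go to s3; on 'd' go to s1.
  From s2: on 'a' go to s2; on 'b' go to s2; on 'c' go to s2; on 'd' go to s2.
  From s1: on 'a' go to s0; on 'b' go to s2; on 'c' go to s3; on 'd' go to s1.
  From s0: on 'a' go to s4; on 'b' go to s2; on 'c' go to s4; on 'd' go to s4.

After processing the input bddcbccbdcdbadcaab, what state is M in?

s4 → s3 → s1 → s1 → s3 → s0 → s4 → s0 → s2 → s2 → s2 → s2 → s2 → s2 → s2 → s2 → s2 → s2 → s2

s2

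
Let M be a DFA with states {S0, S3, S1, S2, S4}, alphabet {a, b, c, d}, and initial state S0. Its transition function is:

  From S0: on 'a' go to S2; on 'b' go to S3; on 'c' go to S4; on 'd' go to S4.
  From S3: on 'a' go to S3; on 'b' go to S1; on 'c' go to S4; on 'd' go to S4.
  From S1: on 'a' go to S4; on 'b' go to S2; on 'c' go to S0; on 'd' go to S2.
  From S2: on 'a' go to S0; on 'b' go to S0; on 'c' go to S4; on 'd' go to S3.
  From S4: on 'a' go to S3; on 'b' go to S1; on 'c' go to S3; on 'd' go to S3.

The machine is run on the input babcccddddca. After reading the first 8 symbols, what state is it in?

start at S0
read 'b': S0 → S3
read 'a': S3 → S3
read 'b': S3 → S1
read 'c': S1 → S0
read 'c': S0 → S4
read 'c': S4 → S3
read 'd': S3 → S4
read 'd': S4 → S3
After 8 symbols: S3.

S3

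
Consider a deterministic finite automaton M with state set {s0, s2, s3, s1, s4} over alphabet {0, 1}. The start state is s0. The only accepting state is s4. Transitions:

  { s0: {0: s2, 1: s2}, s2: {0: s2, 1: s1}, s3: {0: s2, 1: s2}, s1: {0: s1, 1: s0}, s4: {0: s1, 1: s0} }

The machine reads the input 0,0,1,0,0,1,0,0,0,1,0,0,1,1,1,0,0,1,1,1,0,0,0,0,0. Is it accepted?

s0 → s2 → s2 → s1 → s1 → s1 → s0 → s2 → s2 → s2 → s1 → s1 → s1 → s0 → s2 → s1 → s1 → s1 → s0 → s2 → s1 → s1 → s1 → s1 → s1 → s1
End state s1 is not accepting.

No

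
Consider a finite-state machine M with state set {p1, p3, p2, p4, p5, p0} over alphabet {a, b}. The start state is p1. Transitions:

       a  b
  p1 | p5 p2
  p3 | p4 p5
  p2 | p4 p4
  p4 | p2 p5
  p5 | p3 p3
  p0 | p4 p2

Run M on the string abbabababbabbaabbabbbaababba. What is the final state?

p1 → p5 → p3 → p5 → p3 → p5 → p3 → p5 → p3 → p5 → p3 → p4 → p5 → p3 → p4 → p2 → p4 → p5 → p3 → p5 → p3 → p5 → p3 → p4 → p5 → p3 → p5 → p3 → p4

p4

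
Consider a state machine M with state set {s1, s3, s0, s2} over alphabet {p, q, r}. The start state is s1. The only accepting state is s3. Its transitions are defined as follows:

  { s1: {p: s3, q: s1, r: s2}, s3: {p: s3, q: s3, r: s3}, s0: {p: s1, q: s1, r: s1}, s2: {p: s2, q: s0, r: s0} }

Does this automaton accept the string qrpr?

s1 → s1 → s2 → s2 → s0
End state s0 is not accepting.

No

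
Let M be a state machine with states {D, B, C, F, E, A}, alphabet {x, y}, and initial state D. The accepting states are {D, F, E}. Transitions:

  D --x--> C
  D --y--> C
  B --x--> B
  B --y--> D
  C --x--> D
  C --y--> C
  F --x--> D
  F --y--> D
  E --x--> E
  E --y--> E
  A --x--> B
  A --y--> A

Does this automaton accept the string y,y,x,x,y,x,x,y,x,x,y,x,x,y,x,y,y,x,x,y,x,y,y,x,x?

start at D
read 'y': D → C
read 'y': C → C
read 'x': C → D
read 'x': D → C
read 'y': C → C
read 'x': C → D
read 'x': D → C
read 'y': C → C
read 'x': C → D
read 'x': D → C
read 'y': C → C
read 'x': C → D
read 'x': D → C
read 'y': C → C
read 'x': C → D
read 'y': D → C
read 'y': C → C
read 'x': C → D
read 'x': D → C
read 'y': C → C
read 'x': C → D
read 'y': D → C
read 'y': C → C
read 'x': C → D
read 'x': D → C
End state C is not accepting.

No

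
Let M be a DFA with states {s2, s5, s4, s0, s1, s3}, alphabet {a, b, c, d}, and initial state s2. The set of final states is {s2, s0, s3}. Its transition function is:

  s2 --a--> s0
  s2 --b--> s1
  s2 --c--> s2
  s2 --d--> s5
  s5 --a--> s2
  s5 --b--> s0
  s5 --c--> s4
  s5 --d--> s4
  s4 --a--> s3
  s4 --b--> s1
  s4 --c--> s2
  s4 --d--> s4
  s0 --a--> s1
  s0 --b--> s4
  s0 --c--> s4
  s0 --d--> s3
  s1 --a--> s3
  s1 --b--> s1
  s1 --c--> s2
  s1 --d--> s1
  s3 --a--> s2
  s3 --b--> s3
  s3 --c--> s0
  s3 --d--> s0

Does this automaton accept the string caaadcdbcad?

Yes

start at s2
read 'c': s2 → s2
read 'a': s2 → s0
read 'a': s0 → s1
read 'a': s1 → s3
read 'd': s3 → s0
read 'c': s0 → s4
read 'd': s4 → s4
read 'b': s4 → s1
read 'c': s1 → s2
read 'a': s2 → s0
read 'd': s0 → s3
End state s3 is accepting.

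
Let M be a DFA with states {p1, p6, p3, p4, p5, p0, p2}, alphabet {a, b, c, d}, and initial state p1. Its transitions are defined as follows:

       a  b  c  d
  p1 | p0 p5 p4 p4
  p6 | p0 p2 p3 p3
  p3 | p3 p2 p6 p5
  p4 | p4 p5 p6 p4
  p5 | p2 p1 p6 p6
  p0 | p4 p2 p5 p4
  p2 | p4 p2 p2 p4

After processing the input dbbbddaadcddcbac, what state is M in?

start at p1
read 'd': p1 → p4
read 'b': p4 → p5
read 'b': p5 → p1
read 'b': p1 → p5
read 'd': p5 → p6
read 'd': p6 → p3
read 'a': p3 → p3
read 'a': p3 → p3
read 'd': p3 → p5
read 'c': p5 → p6
read 'd': p6 → p3
read 'd': p3 → p5
read 'c': p5 → p6
read 'b': p6 → p2
read 'a': p2 → p4
read 'c': p4 → p6

p6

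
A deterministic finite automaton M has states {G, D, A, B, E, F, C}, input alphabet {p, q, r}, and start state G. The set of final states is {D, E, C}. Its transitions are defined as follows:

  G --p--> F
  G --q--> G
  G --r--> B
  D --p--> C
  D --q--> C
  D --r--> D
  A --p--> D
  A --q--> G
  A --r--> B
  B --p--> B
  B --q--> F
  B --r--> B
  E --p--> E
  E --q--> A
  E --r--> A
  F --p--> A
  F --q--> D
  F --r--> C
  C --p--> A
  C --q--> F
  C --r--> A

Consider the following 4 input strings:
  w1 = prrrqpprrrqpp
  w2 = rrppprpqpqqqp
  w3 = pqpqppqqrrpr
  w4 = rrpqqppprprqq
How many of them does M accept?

2

w1: Trace: G -p-> F -r-> C -r-> A -r-> B -q-> F -p-> A -p-> D -r-> D -r-> D -r-> D -q-> C -p-> A -p-> D  → end D, accepted
w2: Trace: G -r-> B -r-> B -p-> B -p-> B -p-> B -r-> B -p-> B -q-> F -p-> A -q-> G -q-> G -q-> G -p-> F  → end F, rejected
w3: Trace: G -p-> F -q-> D -p-> C -q-> F -p-> A -p-> D -q-> C -q-> F -r-> C -r-> A -p-> D -r-> D  → end D, accepted
w4: Trace: G -r-> B -r-> B -p-> B -q-> F -q-> D -p-> C -p-> A -p-> D -r-> D -p-> C -r-> A -q-> G -q-> G  → end G, rejected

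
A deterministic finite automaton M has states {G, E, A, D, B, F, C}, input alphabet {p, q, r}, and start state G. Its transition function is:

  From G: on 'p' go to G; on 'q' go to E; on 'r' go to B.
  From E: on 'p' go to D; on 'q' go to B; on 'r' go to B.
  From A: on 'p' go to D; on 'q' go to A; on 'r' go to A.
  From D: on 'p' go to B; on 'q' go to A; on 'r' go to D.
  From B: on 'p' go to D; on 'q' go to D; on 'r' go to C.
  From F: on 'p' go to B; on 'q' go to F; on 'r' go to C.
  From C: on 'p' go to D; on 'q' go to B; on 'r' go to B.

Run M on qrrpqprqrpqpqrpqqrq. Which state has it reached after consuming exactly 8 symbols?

G → E → B → C → D → A → D → D → A
After 8 symbols: A.

A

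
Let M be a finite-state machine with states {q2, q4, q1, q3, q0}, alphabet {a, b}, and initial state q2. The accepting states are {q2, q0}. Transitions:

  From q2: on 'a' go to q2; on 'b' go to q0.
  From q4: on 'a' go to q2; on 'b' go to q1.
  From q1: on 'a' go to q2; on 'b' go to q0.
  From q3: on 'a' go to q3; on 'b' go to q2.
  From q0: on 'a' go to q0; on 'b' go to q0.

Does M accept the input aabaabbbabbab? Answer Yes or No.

q2 → q2 → q2 → q0 → q0 → q0 → q0 → q0 → q0 → q0 → q0 → q0 → q0 → q0
End state q0 is accepting.

Yes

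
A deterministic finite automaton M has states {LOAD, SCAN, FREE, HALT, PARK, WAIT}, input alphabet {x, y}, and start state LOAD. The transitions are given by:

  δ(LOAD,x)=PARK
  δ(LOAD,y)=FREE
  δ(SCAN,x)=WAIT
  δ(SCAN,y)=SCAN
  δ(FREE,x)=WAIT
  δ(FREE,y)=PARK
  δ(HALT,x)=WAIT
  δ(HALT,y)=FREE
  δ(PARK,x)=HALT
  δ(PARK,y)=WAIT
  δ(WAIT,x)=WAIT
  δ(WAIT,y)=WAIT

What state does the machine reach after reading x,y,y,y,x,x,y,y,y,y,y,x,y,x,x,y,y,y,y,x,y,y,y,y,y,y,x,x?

WAIT

start at LOAD
read 'x': LOAD → PARK
read 'y': PARK → WAIT
read 'y': WAIT → WAIT
read 'y': WAIT → WAIT
read 'x': WAIT → WAIT
read 'x': WAIT → WAIT
read 'y': WAIT → WAIT
read 'y': WAIT → WAIT
read 'y': WAIT → WAIT
read 'y': WAIT → WAIT
read 'y': WAIT → WAIT
read 'x': WAIT → WAIT
read 'y': WAIT → WAIT
read 'x': WAIT → WAIT
read 'x': WAIT → WAIT
read 'y': WAIT → WAIT
read 'y': WAIT → WAIT
read 'y': WAIT → WAIT
read 'y': WAIT → WAIT
read 'x': WAIT → WAIT
read 'y': WAIT → WAIT
read 'y': WAIT → WAIT
read 'y': WAIT → WAIT
read 'y': WAIT → WAIT
read 'y': WAIT → WAIT
read 'y': WAIT → WAIT
read 'x': WAIT → WAIT
read 'x': WAIT → WAIT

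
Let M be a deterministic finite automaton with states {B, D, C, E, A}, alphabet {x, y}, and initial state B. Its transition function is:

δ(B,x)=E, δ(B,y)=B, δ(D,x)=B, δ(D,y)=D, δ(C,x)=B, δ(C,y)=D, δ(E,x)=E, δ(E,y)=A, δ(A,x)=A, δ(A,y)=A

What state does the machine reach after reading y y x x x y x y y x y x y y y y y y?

start at B
read 'y': B → B
read 'y': B → B
read 'x': B → E
read 'x': E → E
read 'x': E → E
read 'y': E → A
read 'x': A → A
read 'y': A → A
read 'y': A → A
read 'x': A → A
read 'y': A → A
read 'x': A → A
read 'y': A → A
read 'y': A → A
read 'y': A → A
read 'y': A → A
read 'y': A → A
read 'y': A → A

A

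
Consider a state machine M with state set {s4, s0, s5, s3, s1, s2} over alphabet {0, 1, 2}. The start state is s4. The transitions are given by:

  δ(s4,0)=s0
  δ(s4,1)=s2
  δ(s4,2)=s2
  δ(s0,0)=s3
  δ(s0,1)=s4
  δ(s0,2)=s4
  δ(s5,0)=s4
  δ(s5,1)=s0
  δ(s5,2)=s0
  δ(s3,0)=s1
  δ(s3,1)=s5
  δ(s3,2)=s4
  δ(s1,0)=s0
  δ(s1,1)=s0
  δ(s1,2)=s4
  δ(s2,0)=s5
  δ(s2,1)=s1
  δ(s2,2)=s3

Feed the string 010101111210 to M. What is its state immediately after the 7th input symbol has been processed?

s4 → s0 → s4 → s0 → s4 → s0 → s4 → s2
After 7 symbols: s2.

s2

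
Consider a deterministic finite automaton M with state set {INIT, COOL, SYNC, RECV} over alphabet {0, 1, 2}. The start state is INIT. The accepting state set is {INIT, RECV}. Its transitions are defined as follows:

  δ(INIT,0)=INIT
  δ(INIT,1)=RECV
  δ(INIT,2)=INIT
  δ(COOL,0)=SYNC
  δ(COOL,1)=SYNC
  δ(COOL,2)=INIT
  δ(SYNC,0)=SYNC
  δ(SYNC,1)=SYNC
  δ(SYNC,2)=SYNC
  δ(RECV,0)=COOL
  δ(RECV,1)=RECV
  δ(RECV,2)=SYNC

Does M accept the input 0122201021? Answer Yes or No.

start at INIT
read '0': INIT → INIT
read '1': INIT → RECV
read '2': RECV → SYNC
read '2': SYNC → SYNC
read '2': SYNC → SYNC
read '0': SYNC → SYNC
read '1': SYNC → SYNC
read '0': SYNC → SYNC
read '2': SYNC → SYNC
read '1': SYNC → SYNC
End state SYNC is not accepting.

No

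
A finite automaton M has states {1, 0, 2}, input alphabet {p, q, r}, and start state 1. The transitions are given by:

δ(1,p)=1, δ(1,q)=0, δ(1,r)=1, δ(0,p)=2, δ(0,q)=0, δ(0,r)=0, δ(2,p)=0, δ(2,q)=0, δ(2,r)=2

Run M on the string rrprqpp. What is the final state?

Trace: 1 -r-> 1 -r-> 1 -p-> 1 -r-> 1 -q-> 0 -p-> 2 -p-> 0

0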